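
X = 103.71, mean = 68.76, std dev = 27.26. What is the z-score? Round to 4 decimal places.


z = (X - mu) / sigma
X - mu = 103.71 - 68.76 = 34.95
z = 34.95 / 27.26 = 3495/2726 ≈ 1.282098

1.2821


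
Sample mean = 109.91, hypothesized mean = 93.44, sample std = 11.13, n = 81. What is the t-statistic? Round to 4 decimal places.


t = (xbar - mu0) / (s/sqrt(n))
xbar - mu0 = 109.91 - 93.44 = 16.47
sqrt(81) = 9
s/sqrt(n) = 11.13 / 9 = 371/300 ≈ 1.23666667
t = 16.47 / 1.23666667 = 4941/371 ≈ 13.318059

13.3181


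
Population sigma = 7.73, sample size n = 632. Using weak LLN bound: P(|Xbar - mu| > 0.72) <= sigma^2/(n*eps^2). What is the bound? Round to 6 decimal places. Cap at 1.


bound = min(1, sigma^2/(n*eps^2))
sigma^2 = 7.73^2 = 59.7529
n*eps^2 = 632 * 0.72^2 = 632 * 0.5184 = 327.6288
sigma^2/(n*eps^2) = 59.7529 / 327.6288 ≈ 0.18237988

0.182380


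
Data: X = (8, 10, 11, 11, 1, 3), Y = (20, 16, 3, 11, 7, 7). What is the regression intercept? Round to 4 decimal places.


a = ybar - b*xbar, where b = sum((xi-xbar)(yi-ybar)) / sum((xi-xbar)^2)
n = 6, xbar = 44/6 = 22/3 ≈ 7.333333, ybar = 64/6 = 32/3 ≈ 10.666667
Sxy = sum((xi-xbar)(yi-ybar)) = 98/3 ≈ 32.666667
Sxx = sum((xi-xbar)^2) = 280/3 ≈ 93.333333
b = Sxy / Sxx = 0.35
a = 10.666667 - 0.35 * 7.333333 = 8.1

8.1000


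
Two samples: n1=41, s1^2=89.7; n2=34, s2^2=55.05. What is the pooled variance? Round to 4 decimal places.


sp^2 = ((n1-1)*s1^2 + (n2-1)*s2^2)/(n1+n2-2)
(n1-1)*s1^2 = 40 * 89.7 = 3588
(n2-1)*s2^2 = 33 * 55.05 = 1816.65
numerator = 3588 + 1816.65 = 5404.65
n1+n2-2 = 73
sp^2 = 5404.65 / 73 = 108093/1460 ≈ 74.036301

74.0363


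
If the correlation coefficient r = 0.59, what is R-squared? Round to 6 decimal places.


R^2 = r^2 = (0.59)^2 = 0.3481

0.348100


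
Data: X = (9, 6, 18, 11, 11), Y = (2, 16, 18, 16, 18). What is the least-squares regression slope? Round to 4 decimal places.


b = sum((xi-xbar)(yi-ybar)) / sum((xi-xbar)^2)
n = 5, xbar = 55/5 = 11, ybar = 70/5 = 14
Sxy = sum((xi-xbar)(yi-ybar)) = 42
Sxx = sum((xi-xbar)^2) = 78
b = Sxy / Sxx = 7/13 ≈ 0.538462

0.5385


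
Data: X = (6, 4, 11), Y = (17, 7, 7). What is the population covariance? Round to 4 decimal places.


Cov = (1/n)*sum((xi-xbar)(yi-ybar))
n = 3, xbar = 21/3 = 7, ybar = 31/3 ≈ 10.333333
sum((xi-xbar)(yi-ybar)) = -10
Cov = -10 / 3 = -10/3 ≈ -3.333333

-3.3333


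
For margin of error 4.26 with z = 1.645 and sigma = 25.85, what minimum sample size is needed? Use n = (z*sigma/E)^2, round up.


z*sigma/E = 1.645 * 25.85 / 4.26 ≈ 9.981984
(z*sigma/E)^2 ≈ 99.639996
round up: n = 100

100


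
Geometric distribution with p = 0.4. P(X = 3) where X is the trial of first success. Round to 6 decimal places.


P = (1-p)^(k-1) * p
(1-p)^(k-1) = 0.6^2 = 0.36
P = 0.36 * 0.4 = 0.144

0.144000


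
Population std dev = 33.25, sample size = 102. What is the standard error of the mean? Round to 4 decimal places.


SE = sigma / sqrt(n)
sqrt(102) ≈ 10.099505
SE = 33.25 / 10.099505 ≈ 3.292241

3.2922


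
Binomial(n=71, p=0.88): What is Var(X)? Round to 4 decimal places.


Var = n*p*(1-p) = 71 * 0.88 * 0.12 = 7.4976

7.4976


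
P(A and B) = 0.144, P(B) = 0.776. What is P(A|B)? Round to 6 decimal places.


P(A|B) = P(A and B) / P(B) = 0.144 / 0.776 = 18/97 ≈ 0.18556701

0.185567


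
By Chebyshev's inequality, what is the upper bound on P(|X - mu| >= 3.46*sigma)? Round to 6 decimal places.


P <= 1/k^2
k^2 = 3.46^2 = 11.9716
1/k^2 = 1 / 11.9716 ≈ 0.08353102

0.083531


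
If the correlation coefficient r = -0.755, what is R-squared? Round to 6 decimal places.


R^2 = r^2 = (-0.755)^2 = 0.570025

0.570025


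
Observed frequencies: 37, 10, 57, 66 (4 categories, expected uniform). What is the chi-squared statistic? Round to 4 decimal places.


chi2 = sum((O-E)^2/E), E = total/4
total = 170, E = 170/4 = 42.5
(37 - 42.5)^2 / 42.5 = 30.25 / 42.5 = 121/170 ≈ 0.711765
(10 - 42.5)^2 / 42.5 = 1056.25 / 42.5 = 845/34 ≈ 24.852941
(57 - 42.5)^2 / 42.5 = 210.25 / 42.5 = 841/170 ≈ 4.947059
(66 - 42.5)^2 / 42.5 = 552.25 / 42.5 = 2209/170 ≈ 12.994118
chi2 = 3698/85 ≈ 43.505882

43.5059


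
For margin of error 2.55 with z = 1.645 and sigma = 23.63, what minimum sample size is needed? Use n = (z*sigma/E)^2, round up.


z*sigma/E = 1.645 * 23.63 / 2.55 = 45731/3000 ≈ 15.243667
(z*sigma/E)^2 ≈ 232.369373
round up: n = 233

233


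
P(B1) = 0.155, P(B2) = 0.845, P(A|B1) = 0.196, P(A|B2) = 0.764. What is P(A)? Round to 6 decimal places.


P(A) = P(A|B1)*P(B1) + P(A|B2)*P(B2)
P(A|B1)*P(B1) = 0.196 * 0.155 = 0.03038
P(A|B2)*P(B2) = 0.764 * 0.845 = 0.64558
P(A) = 0.03038 + 0.64558 = 0.67596

0.675960


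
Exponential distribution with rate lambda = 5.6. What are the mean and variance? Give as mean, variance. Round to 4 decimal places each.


mean = 1/lam, var = 1/lam^2
mean = 1 / 5.6 = 5/28 ≈ 0.178571
lam^2 = 5.6^2 = 31.36
var = 1 / 31.36 = 25/784 ≈ 0.031888

0.1786, 0.0319


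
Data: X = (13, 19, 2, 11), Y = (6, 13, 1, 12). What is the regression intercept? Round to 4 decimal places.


a = ybar - b*xbar, where b = sum((xi-xbar)(yi-ybar)) / sum((xi-xbar)^2)
n = 4, xbar = 45/4 = 11.25, ybar = 32/4 = 8
Sxy = sum((xi-xbar)(yi-ybar)) = 99
Sxx = sum((xi-xbar)^2) = 148.75
b = Sxy / Sxx = 396/595 ≈ 0.665546
a = 8 - 0.665546 * 11.25 = 61/119 ≈ 0.512605

0.5126


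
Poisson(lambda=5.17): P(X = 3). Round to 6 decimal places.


P = e^(-lam) * lam^k / k!
e^(-5.17) ≈ 0.005684569
lam^k = 5.17^3 = 138.188413
k! = 3! = 6
P = 0.005684569 * 138.188413 / 6 ≈ 0.130924

0.130924


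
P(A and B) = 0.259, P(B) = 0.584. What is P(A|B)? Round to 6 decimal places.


P(A|B) = P(A and B) / P(B) = 0.259 / 0.584 = 259/584 ≈ 0.44349315

0.443493


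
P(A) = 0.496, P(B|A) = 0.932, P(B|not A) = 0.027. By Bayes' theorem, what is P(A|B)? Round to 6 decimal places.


P(A|B) = P(B|A)*P(A) / P(B), P(B) = P(B|A)*P(A) + P(B|not A)*P(not A)
P(B|A)*P(A) = 0.932 * 0.496 = 0.462272
P(B|not A)*P(not A) = 0.027 * 0.504 = 0.013608
P(B) = 0.462272 + 0.013608 = 0.47588
P(A|B) = 0.462272 / 0.47588 ≈ 0.97140456

0.971405


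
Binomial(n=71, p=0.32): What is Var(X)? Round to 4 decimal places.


Var = n*p*(1-p) = 71 * 0.32 * 0.68 = 15.4496

15.4496


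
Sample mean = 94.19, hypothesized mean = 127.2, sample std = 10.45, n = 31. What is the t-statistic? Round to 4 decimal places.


t = (xbar - mu0) / (s/sqrt(n))
xbar - mu0 = 94.19 - 127.2 = -33.01
sqrt(31) ≈ 5.56776436
s/sqrt(n) = 10.45 / 5.56776436 ≈ 1.87687541
t = -33.01 / 1.87687541 ≈ -17.587742

-17.5877


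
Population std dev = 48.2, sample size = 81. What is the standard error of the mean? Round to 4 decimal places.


SE = sigma / sqrt(n)
sqrt(81) = 9
SE = 48.2 / 9 = 241/45 ≈ 5.355556

5.3556


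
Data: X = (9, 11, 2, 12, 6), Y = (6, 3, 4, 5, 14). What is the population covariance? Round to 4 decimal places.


Cov = (1/n)*sum((xi-xbar)(yi-ybar))
n = 5, xbar = 40/5 = 8, ybar = 32/5 = 6.4
sum((xi-xbar)(yi-ybar)) = -17
Cov = -17 / 5 = -3.4

-3.4000


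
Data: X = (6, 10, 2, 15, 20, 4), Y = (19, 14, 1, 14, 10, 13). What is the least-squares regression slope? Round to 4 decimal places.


b = sum((xi-xbar)(yi-ybar)) / sum((xi-xbar)^2)
n = 6, xbar = 57/6 = 9.5, ybar = 71/6 ≈ 11.833333
Sxy = sum((xi-xbar)(yi-ybar)) = 43.5
Sxx = sum((xi-xbar)^2) = 239.5
b = Sxy / Sxx = 87/479 ≈ 0.181628

0.1816


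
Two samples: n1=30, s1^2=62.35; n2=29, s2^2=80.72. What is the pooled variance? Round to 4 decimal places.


sp^2 = ((n1-1)*s1^2 + (n2-1)*s2^2)/(n1+n2-2)
(n1-1)*s1^2 = 29 * 62.35 = 1808.15
(n2-1)*s2^2 = 28 * 80.72 = 2260.16
numerator = 1808.15 + 2260.16 = 4068.31
n1+n2-2 = 57
sp^2 = 4068.31 / 57 = 406831/5700 ≈ 71.373860

71.3739


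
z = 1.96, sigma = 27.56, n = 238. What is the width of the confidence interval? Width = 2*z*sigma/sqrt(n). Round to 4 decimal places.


width = 2*z*sigma/sqrt(n)
2*z*sigma = 2 * 1.96 * 27.56 = 108.0352
sqrt(238) ≈ 15.427249
width = 108.0352 / 15.427249 ≈ 7.002882

7.0029


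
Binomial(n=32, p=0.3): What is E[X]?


E[X] = n*p = 32 * 0.3 = 9.6

9.6


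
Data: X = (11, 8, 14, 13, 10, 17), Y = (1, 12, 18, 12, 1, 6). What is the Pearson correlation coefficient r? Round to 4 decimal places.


r = sum((xi-xbar)(yi-ybar)) / sqrt(sum((xi-xbar)^2) * sum((yi-ybar)^2))
n = 6, xbar = 73/6 ≈ 12.166667, ybar = 50/6 = 25/3 ≈ 8.333333
Sxy = sum((xi-xbar)(yi-ybar)) = 56/3 ≈ 18.666667
Sxx = sum((xi-xbar)^2) = 305/6 ≈ 50.833333
Syy = sum((yi-ybar)^2) = 700/3 ≈ 233.333333
sqrt(Sxx*Syy) ≈ 108.908728
r = Sxy / sqrt(Sxx*Syy) = 18.666667 / 108.908728 ≈ 0.171397

0.1714


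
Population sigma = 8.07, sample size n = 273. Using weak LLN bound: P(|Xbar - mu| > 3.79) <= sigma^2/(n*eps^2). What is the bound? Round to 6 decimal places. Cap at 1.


bound = min(1, sigma^2/(n*eps^2))
sigma^2 = 8.07^2 = 65.1249
n*eps^2 = 273 * 3.79^2 = 273 * 14.3641 = 3921.3993
sigma^2/(n*eps^2) = 65.1249 / 3921.3993 ≈ 0.01660757

0.016608


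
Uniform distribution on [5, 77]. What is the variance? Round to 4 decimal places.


Var = (b-a)^2 / 12
(b-a)^2 = (77 - 5)^2 = 5184
Var = 5184/12 = 432

432.0000


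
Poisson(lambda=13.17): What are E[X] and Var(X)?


E[X] = Var(X) = lambda = 13.17

13.17, 13.17


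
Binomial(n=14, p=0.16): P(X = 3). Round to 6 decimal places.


P = C(n,k) * p^k * (1-p)^(n-k)
C(14,3) = 364
p^k = 0.16^3 = 0.004096
(1-p)^(n-k) = 0.84^11 ≈ 0.1469170
P = 364 * 0.004096 * 0.1469170 ≈ 0.219045

0.219045


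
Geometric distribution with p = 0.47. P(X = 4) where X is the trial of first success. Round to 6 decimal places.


P = (1-p)^(k-1) * p
(1-p)^(k-1) = 0.53^3 = 0.148877
P = 0.148877 * 0.47 = 0.06997219

0.069972


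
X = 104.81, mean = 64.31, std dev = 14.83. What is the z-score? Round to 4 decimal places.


z = (X - mu) / sigma
X - mu = 104.81 - 64.31 = 40.5
z = 40.5 / 14.83 = 4050/1483 ≈ 2.730951

2.7310


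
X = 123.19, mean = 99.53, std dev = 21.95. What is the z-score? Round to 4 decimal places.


z = (X - mu) / sigma
X - mu = 123.19 - 99.53 = 23.66
z = 23.66 / 21.95 = 2366/2195 ≈ 1.077904

1.0779


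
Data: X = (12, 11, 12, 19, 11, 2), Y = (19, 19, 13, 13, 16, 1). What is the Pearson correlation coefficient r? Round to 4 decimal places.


r = sum((xi-xbar)(yi-ybar)) / sqrt(sum((xi-xbar)^2) * sum((yi-ybar)^2))
n = 6, xbar = 67/6 ≈ 11.166667, ybar = 81/6 = 13.5
Sxy = sum((xi-xbar)(yi-ybar)) = 113.5
Sxx = sum((xi-xbar)^2) = 881/6 ≈ 146.833333
Syy = sum((yi-ybar)^2) = 223.5
sqrt(Sxx*Syy) ≈ 181.155320
r = Sxy / sqrt(Sxx*Syy) = 113.5 / 181.155320 ≈ 0.626534

0.6265


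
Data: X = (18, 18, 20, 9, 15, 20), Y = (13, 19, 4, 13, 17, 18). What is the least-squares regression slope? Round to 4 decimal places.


b = sum((xi-xbar)(yi-ybar)) / sum((xi-xbar)^2)
n = 6, xbar = 100/6 = 50/3 ≈ 16.666667, ybar = 84/6 = 14
Sxy = sum((xi-xbar)(yi-ybar)) = -12
Sxx = sum((xi-xbar)^2) = 262/3 ≈ 87.333333
b = Sxy / Sxx = -18/131 ≈ -0.137405

-0.1374


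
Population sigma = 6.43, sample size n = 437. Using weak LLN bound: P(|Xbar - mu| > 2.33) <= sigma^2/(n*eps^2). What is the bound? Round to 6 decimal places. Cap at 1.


bound = min(1, sigma^2/(n*eps^2))
sigma^2 = 6.43^2 = 41.3449
n*eps^2 = 437 * 2.33^2 = 437 * 5.4289 = 2372.4293
sigma^2/(n*eps^2) = 41.3449 / 2372.4293 ≈ 0.01742724

0.017427


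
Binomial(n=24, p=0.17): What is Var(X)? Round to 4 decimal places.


Var = n*p*(1-p) = 24 * 0.17 * 0.83 = 3.3864

3.3864


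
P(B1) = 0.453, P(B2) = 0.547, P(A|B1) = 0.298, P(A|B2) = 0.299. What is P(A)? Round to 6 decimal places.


P(A) = P(A|B1)*P(B1) + P(A|B2)*P(B2)
P(A|B1)*P(B1) = 0.298 * 0.453 = 0.134994
P(A|B2)*P(B2) = 0.299 * 0.547 = 0.163553
P(A) = 0.134994 + 0.163553 = 0.298547

0.298547


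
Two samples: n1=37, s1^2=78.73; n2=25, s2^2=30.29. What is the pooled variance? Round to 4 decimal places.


sp^2 = ((n1-1)*s1^2 + (n2-1)*s2^2)/(n1+n2-2)
(n1-1)*s1^2 = 36 * 78.73 = 2834.28
(n2-1)*s2^2 = 24 * 30.29 = 726.96
numerator = 2834.28 + 726.96 = 3561.24
n1+n2-2 = 60
sp^2 = 3561.24 / 60 = 59.354

59.3540


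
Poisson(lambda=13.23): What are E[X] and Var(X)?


E[X] = Var(X) = lambda = 13.23

13.23, 13.23


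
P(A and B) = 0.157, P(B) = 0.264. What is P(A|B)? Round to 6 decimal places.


P(A|B) = P(A and B) / P(B) = 0.157 / 0.264 = 157/264 ≈ 0.59469697

0.594697


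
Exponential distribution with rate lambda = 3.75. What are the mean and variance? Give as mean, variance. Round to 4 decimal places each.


mean = 1/lam, var = 1/lam^2
mean = 1 / 3.75 = 4/15 ≈ 0.266667
lam^2 = 3.75^2 = 14.0625
var = 1 / 14.0625 = 16/225 ≈ 0.071111

0.2667, 0.0711


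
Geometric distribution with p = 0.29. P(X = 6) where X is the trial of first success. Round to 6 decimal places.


P = (1-p)^(k-1) * p
(1-p)^(k-1) = 0.71^5 ≈ 0.1804229
P = 0.1804229 * 0.29 ≈ 0.05232265

0.052323


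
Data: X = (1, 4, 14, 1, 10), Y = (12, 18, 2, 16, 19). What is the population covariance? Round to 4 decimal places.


Cov = (1/n)*sum((xi-xbar)(yi-ybar))
n = 5, xbar = 30/5 = 6, ybar = 67/5 = 13.4
sum((xi-xbar)(yi-ybar)) = -84
Cov = -84 / 5 = -16.8

-16.8000


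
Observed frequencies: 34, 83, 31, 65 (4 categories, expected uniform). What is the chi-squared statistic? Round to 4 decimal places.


chi2 = sum((O-E)^2/E), E = total/4
total = 213, E = 213/4 = 53.25
(34 - 53.25)^2 / 53.25 = 370.5625 / 53.25 = 5929/852 ≈ 6.958920
(83 - 53.25)^2 / 53.25 = 885.0625 / 53.25 = 14161/852 ≈ 16.620892
(31 - 53.25)^2 / 53.25 = 495.0625 / 53.25 = 7921/852 ≈ 9.296948
(65 - 53.25)^2 / 53.25 = 138.0625 / 53.25 = 2209/852 ≈ 2.592723
chi2 = 7555/213 ≈ 35.469484

35.4695


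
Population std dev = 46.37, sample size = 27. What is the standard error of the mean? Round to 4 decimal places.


SE = sigma / sqrt(n)
sqrt(27) ≈ 5.196152
SE = 46.37 / 5.196152 ≈ 8.923911

8.9239


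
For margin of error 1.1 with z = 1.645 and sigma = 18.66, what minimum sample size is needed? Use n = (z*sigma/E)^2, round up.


z*sigma/E = 1.645 * 18.66 / 1.1 ≈ 27.905182
(z*sigma/E)^2 ≈ 778.699172
round up: n = 779

779


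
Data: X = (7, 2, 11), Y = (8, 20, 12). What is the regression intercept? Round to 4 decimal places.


a = ybar - b*xbar, where b = sum((xi-xbar)(yi-ybar)) / sum((xi-xbar)^2)
n = 3, xbar = 20/3 ≈ 6.666667, ybar = 40/3 ≈ 13.333333
Sxy = sum((xi-xbar)(yi-ybar)) = -116/3 ≈ -38.666667
Sxx = sum((xi-xbar)^2) = 122/3 ≈ 40.666667
b = Sxy / Sxx = -58/61 ≈ -0.950820
a = 13.333333 - (-0.950820) * 6.666667 = 1200/61 ≈ 19.672131

19.6721


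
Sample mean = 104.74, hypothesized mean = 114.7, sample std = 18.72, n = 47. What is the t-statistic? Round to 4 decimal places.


t = (xbar - mu0) / (s/sqrt(n))
xbar - mu0 = 104.74 - 114.7 = -9.96
sqrt(47) ≈ 6.85565460
s/sqrt(n) = 18.72 / 6.85565460 ≈ 2.73059264
t = -9.96 / 2.73059264 ≈ -3.647560

-3.6476


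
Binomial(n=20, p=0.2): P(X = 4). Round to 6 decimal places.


P = C(n,k) * p^k * (1-p)^(n-k)
C(20,4) = 4845
p^k = 0.2^4 = 0.0016
(1-p)^(n-k) = 0.8^16 ≈ 0.02814750
P = 4845 * 0.0016 * 0.02814750 ≈ 0.218199

0.218199


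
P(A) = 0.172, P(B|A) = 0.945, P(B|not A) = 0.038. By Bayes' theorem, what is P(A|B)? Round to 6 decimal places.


P(A|B) = P(B|A)*P(A) / P(B), P(B) = P(B|A)*P(A) + P(B|not A)*P(not A)
P(B|A)*P(A) = 0.945 * 0.172 = 0.16254
P(B|not A)*P(not A) = 0.038 * 0.828 = 0.031464
P(B) = 0.16254 + 0.031464 = 0.194004
P(A|B) = 0.16254 / 0.194004 = 4515/5389 ≈ 0.83781778

0.837818


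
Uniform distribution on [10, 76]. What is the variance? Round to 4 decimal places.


Var = (b-a)^2 / 12
(b-a)^2 = (76 - 10)^2 = 4356
Var = 4356/12 = 363

363.0000


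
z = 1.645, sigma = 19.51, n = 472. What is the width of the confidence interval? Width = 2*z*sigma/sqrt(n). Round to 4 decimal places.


width = 2*z*sigma/sqrt(n)
2*z*sigma = 2 * 1.645 * 19.51 = 64.1879
sqrt(472) ≈ 21.725561
width = 64.1879 / 21.725561 ≈ 2.954488

2.9545


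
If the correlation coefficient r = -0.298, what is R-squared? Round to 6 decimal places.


R^2 = r^2 = (-0.298)^2 = 0.088804

0.088804


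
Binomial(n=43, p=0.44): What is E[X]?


E[X] = n*p = 43 * 0.44 = 18.92

18.92


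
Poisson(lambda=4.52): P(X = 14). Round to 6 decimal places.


P = e^(-lam) * lam^k / k!
e^(-4.52) ≈ 0.01088902
lam^k = 4.52^14 ≈ 1485723823.703064
k! = 14! = 87178291200
P = 0.01088902 * 1485723823.703064 / 87178291200 ≈ 0.000186

0.000186


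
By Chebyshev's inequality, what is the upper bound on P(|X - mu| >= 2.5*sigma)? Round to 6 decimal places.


P <= 1/k^2
k^2 = 2.5^2 = 6.25
1/k^2 = 1 / 6.25 = 0.16

0.160000


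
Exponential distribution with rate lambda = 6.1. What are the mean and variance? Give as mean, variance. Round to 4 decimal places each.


mean = 1/lam, var = 1/lam^2
mean = 1 / 6.1 = 10/61 ≈ 0.163934
lam^2 = 6.1^2 = 37.21
var = 1 / 37.21 = 100/3721 ≈ 0.026874

0.1639, 0.0269


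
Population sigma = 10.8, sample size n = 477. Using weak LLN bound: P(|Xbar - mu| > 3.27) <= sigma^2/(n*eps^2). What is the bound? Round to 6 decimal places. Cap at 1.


bound = min(1, sigma^2/(n*eps^2))
sigma^2 = 10.8^2 = 116.64
n*eps^2 = 477 * 3.27^2 = 477 * 10.6929 = 5100.5133
sigma^2/(n*eps^2) = 116.64 / 5100.5133 ≈ 0.02286829

0.022868


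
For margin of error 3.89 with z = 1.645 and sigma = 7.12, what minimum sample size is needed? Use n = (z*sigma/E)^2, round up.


z*sigma/E = 1.645 * 7.12 / 3.89 = 29281/9725 ≈ 3.010900
(z*sigma/E)^2 ≈ 9.065517
round up: n = 10

10


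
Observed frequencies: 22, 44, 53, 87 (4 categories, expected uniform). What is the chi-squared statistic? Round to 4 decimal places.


chi2 = sum((O-E)^2/E), E = total/4
total = 206, E = 206/4 = 51.5
(22 - 51.5)^2 / 51.5 = 870.25 / 51.5 = 3481/206 ≈ 16.898058
(44 - 51.5)^2 / 51.5 = 56.25 / 51.5 = 225/206 ≈ 1.092233
(53 - 51.5)^2 / 51.5 = 2.25 / 51.5 = 9/206 ≈ 0.043689
(87 - 51.5)^2 / 51.5 = 1260.25 / 51.5 = 5041/206 ≈ 24.470874
chi2 = 4378/103 ≈ 42.504854

42.5049


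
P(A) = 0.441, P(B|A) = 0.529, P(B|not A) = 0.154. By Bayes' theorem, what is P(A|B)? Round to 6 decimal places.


P(A|B) = P(B|A)*P(A) / P(B), P(B) = P(B|A)*P(A) + P(B|not A)*P(not A)
P(B|A)*P(A) = 0.529 * 0.441 = 0.233289
P(B|not A)*P(not A) = 0.154 * 0.559 = 0.086086
P(B) = 0.233289 + 0.086086 = 0.319375
P(A|B) = 0.233289 / 0.319375 ≈ 0.73045479

0.730455


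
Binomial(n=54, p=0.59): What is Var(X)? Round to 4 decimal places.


Var = n*p*(1-p) = 54 * 0.59 * 0.41 = 13.0626

13.0626


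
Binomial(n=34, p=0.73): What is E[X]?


E[X] = n*p = 34 * 0.73 = 24.82

24.82


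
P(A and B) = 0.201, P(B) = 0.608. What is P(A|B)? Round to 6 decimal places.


P(A|B) = P(A and B) / P(B) = 0.201 / 0.608 = 201/608 ≈ 0.33059211

0.330592


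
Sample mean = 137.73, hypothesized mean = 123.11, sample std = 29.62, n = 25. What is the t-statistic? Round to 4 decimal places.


t = (xbar - mu0) / (s/sqrt(n))
xbar - mu0 = 137.73 - 123.11 = 14.62
sqrt(25) = 5
s/sqrt(n) = 29.62 / 5 = 5.924
t = 14.62 / 5.924 = 3655/1481 ≈ 2.467927

2.4679


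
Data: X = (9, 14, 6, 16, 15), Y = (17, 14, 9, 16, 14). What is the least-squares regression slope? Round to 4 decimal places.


b = sum((xi-xbar)(yi-ybar)) / sum((xi-xbar)^2)
n = 5, xbar = 60/5 = 12, ybar = 70/5 = 14
Sxy = sum((xi-xbar)(yi-ybar)) = 29
Sxx = sum((xi-xbar)^2) = 74
b = Sxy / Sxx = 29/74 ≈ 0.391892

0.3919


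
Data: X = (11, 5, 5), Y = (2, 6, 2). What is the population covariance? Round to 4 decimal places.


Cov = (1/n)*sum((xi-xbar)(yi-ybar))
n = 3, xbar = 21/3 = 7, ybar = 10/3 ≈ 3.333333
sum((xi-xbar)(yi-ybar)) = -8
Cov = -8 / 3 = -8/3 ≈ -2.666667

-2.6667


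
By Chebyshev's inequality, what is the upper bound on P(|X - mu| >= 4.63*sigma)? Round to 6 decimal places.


P <= 1/k^2
k^2 = 4.63^2 = 21.4369
1/k^2 = 1 / 21.4369 ≈ 0.04664854

0.046649


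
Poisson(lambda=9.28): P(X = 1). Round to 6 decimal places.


P = e^(-lam) * lam^k / k!
e^(-9.28) ≈ 0.00009327112
lam^k = 9.28^1 = 9.28
k! = 1! = 1
P = 0.00009327112 * 9.28 / 1 ≈ 0.000866

0.000866


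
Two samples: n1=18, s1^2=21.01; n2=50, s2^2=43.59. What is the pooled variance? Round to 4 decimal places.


sp^2 = ((n1-1)*s1^2 + (n2-1)*s2^2)/(n1+n2-2)
(n1-1)*s1^2 = 17 * 21.01 = 357.17
(n2-1)*s2^2 = 49 * 43.59 = 2135.91
numerator = 357.17 + 2135.91 = 2493.08
n1+n2-2 = 66
sp^2 = 2493.08 / 66 = 62327/1650 ≈ 37.773939

37.7739


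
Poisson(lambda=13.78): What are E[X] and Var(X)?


E[X] = Var(X) = lambda = 13.78

13.78, 13.78


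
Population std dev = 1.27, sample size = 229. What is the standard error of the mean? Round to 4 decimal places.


SE = sigma / sqrt(n)
sqrt(229) ≈ 15.132746
SE = 1.27 / 15.132746 ≈ 0.083924

0.0839


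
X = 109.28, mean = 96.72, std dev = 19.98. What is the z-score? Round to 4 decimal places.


z = (X - mu) / sigma
X - mu = 109.28 - 96.72 = 12.56
z = 12.56 / 19.98 = 628/999 ≈ 0.628629

0.6286


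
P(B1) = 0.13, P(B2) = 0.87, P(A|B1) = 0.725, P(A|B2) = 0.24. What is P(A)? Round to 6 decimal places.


P(A) = P(A|B1)*P(B1) + P(A|B2)*P(B2)
P(A|B1)*P(B1) = 0.725 * 0.13 = 0.09425
P(A|B2)*P(B2) = 0.24 * 0.87 = 0.2088
P(A) = 0.09425 + 0.2088 = 0.30305

0.303050


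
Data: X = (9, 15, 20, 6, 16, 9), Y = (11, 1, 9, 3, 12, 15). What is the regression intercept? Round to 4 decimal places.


a = ybar - b*xbar, where b = sum((xi-xbar)(yi-ybar)) / sum((xi-xbar)^2)
n = 6, xbar = 75/6 = 12.5, ybar = 51/6 = 8.5
Sxy = sum((xi-xbar)(yi-ybar)) = 1.5
Sxx = sum((xi-xbar)^2) = 141.5
b = Sxy / Sxx = 3/283 ≈ 0.010601
a = 8.5 - 0.010601 * 12.5 = 2368/283 ≈ 8.367491

8.3675


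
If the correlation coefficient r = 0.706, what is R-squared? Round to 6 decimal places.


R^2 = r^2 = (0.706)^2 = 0.498436

0.498436


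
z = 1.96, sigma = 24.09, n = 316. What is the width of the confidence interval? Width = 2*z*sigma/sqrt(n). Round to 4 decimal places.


width = 2*z*sigma/sqrt(n)
2*z*sigma = 2 * 1.96 * 24.09 = 94.4328
sqrt(316) ≈ 17.776389
width = 94.4328 / 17.776389 ≈ 5.312260

5.3123


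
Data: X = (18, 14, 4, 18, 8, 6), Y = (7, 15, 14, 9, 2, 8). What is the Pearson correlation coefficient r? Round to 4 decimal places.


r = sum((xi-xbar)(yi-ybar)) / sqrt(sum((xi-xbar)^2) * sum((yi-ybar)^2))
n = 6, xbar = 68/6 = 34/3 ≈ 11.333333, ybar = 55/6 ≈ 9.166667
Sxy = sum((xi-xbar)(yi-ybar)) = -16/3 ≈ -5.333333
Sxx = sum((xi-xbar)^2) = 568/3 ≈ 189.333333
Syy = sum((yi-ybar)^2) = 689/6 ≈ 114.833333
sqrt(Sxx*Syy) ≈ 147.450933
r = Sxy / sqrt(Sxx*Syy) = -5.333333 / 147.450933 ≈ -0.036170

-0.0362


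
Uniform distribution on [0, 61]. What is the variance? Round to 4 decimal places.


Var = (b-a)^2 / 12
(b-a)^2 = (61 - 0)^2 = 3721
Var = 3721/12 ≈ 310.083333

310.0833


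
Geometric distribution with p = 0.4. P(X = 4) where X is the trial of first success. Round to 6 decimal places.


P = (1-p)^(k-1) * p
(1-p)^(k-1) = 0.6^3 = 0.216
P = 0.216 * 0.4 = 0.0864

0.086400


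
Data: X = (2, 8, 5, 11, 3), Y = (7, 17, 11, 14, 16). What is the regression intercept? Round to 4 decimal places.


a = ybar - b*xbar, where b = sum((xi-xbar)(yi-ybar)) / sum((xi-xbar)^2)
n = 5, xbar = 29/5 = 5.8, ybar = 65/5 = 13
Sxy = sum((xi-xbar)(yi-ybar)) = 30
Sxx = sum((xi-xbar)^2) = 54.8
b = Sxy / Sxx = 75/137 ≈ 0.547445
a = 13 - 0.547445 * 5.8 = 1346/137 ≈ 9.824818

9.8248


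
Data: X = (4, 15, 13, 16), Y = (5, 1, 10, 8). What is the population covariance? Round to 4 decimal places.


Cov = (1/n)*sum((xi-xbar)(yi-ybar))
n = 4, xbar = 48/4 = 12, ybar = 24/4 = 6
sum((xi-xbar)(yi-ybar)) = 5
Cov = 5 / 4 = 1.25

1.2500


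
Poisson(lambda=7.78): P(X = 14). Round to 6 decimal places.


P = e^(-lam) * lam^k / k!
e^(-7.78) ≈ 0.0004180122
lam^k = 7.78^14 ≈ 2976558057568.828030
k! = 14! = 87178291200
P = 0.0004180122 * 2976558057568.828030 / 87178291200 ≈ 0.014272

0.014272


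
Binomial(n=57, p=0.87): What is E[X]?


E[X] = n*p = 57 * 0.87 = 49.59

49.59


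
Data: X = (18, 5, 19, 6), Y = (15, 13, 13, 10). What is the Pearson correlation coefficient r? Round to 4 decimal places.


r = sum((xi-xbar)(yi-ybar)) / sqrt(sum((xi-xbar)^2) * sum((yi-ybar)^2))
n = 4, xbar = 48/4 = 12, ybar = 51/4 = 12.75
Sxy = sum((xi-xbar)(yi-ybar)) = 30
Sxx = sum((xi-xbar)^2) = 170
Syy = sum((yi-ybar)^2) = 12.75
sqrt(Sxx*Syy) ≈ 46.556417
r = Sxy / sqrt(Sxx*Syy) = 30 / 46.556417 ≈ 0.644379

0.6444


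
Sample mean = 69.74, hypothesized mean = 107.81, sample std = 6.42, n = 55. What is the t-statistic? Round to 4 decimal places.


t = (xbar - mu0) / (s/sqrt(n))
xbar - mu0 = 69.74 - 107.81 = -38.07
sqrt(55) ≈ 7.41619849
s/sqrt(n) = 6.42 / 7.41619849 ≈ 0.86567262
t = -38.07 / 0.86567262 ≈ -43.977364

-43.9774


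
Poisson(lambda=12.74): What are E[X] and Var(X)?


E[X] = Var(X) = lambda = 12.74

12.74, 12.74


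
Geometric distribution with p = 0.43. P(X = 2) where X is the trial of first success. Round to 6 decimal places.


P = (1-p)^(k-1) * p
(1-p)^(k-1) = 0.57^1 = 0.57
P = 0.57 * 0.43 = 0.2451

0.245100


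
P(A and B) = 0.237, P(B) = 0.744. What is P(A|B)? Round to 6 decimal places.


P(A|B) = P(A and B) / P(B) = 0.237 / 0.744 = 79/248 ≈ 0.31854839

0.318548


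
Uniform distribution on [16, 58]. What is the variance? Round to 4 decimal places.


Var = (b-a)^2 / 12
(b-a)^2 = (58 - 16)^2 = 1764
Var = 1764/12 = 147

147.0000


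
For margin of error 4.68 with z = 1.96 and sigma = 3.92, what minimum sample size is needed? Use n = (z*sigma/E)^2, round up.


z*sigma/E = 1.96 * 3.92 / 4.68 = 4802/2925 ≈ 1.641709
(z*sigma/E)^2 ≈ 2.695210
round up: n = 3

3


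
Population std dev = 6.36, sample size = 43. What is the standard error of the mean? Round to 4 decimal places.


SE = sigma / sqrt(n)
sqrt(43) ≈ 6.557439
SE = 6.36 / 6.557439 ≈ 0.969891

0.9699


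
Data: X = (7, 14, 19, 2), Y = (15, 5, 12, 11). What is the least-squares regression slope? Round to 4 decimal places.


b = sum((xi-xbar)(yi-ybar)) / sum((xi-xbar)^2)
n = 4, xbar = 42/4 = 10.5, ybar = 43/4 = 10.75
Sxy = sum((xi-xbar)(yi-ybar)) = -26.5
Sxx = sum((xi-xbar)^2) = 169
b = Sxy / Sxx = -53/338 ≈ -0.156805

-0.1568


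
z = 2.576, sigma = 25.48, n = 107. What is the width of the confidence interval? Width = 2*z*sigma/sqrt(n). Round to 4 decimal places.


width = 2*z*sigma/sqrt(n)
2*z*sigma = 2 * 2.576 * 25.48 = 131.27296
sqrt(107) ≈ 10.344080
width = 131.27296 / 10.344080 ≈ 12.690636

12.6906


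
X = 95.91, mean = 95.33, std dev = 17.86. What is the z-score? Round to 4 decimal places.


z = (X - mu) / sigma
X - mu = 95.91 - 95.33 = 0.58
z = 0.58 / 17.86 = 29/893 ≈ 0.032475

0.0325


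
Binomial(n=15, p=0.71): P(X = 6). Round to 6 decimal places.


P = C(n,k) * p^k * (1-p)^(n-k)
C(15,6) = 5005
p^k = 0.71^6 ≈ 0.1281003
(1-p)^(n-k) = 0.29^9 ≈ 0.00001450715
P = 5005 * 0.1281003 * 0.00001450715 ≈ 0.009301

0.009301


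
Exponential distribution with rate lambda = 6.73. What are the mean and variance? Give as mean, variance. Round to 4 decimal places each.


mean = 1/lam, var = 1/lam^2
mean = 1 / 6.73 = 100/673 ≈ 0.148588
lam^2 = 6.73^2 = 45.2929
var = 1 / 45.2929 ≈ 0.022079

0.1486, 0.0221


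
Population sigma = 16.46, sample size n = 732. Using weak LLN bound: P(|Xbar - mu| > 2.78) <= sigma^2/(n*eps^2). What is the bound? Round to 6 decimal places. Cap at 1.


bound = min(1, sigma^2/(n*eps^2))
sigma^2 = 16.46^2 = 270.9316
n*eps^2 = 732 * 2.78^2 = 732 * 7.7284 = 5657.1888
sigma^2/(n*eps^2) = 270.9316 / 5657.1888 ≈ 0.04789156

0.047892


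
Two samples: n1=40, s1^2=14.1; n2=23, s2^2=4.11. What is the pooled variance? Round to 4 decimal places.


sp^2 = ((n1-1)*s1^2 + (n2-1)*s2^2)/(n1+n2-2)
(n1-1)*s1^2 = 39 * 14.1 = 549.9
(n2-1)*s2^2 = 22 * 4.11 = 90.42
numerator = 549.9 + 90.42 = 640.32
n1+n2-2 = 61
sp^2 = 640.32 / 61 = 16008/1525 ≈ 10.497049

10.4970


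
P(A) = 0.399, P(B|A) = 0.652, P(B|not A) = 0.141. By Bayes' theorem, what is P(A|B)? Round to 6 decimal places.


P(A|B) = P(B|A)*P(A) / P(B), P(B) = P(B|A)*P(A) + P(B|not A)*P(not A)
P(B|A)*P(A) = 0.652 * 0.399 = 0.260148
P(B|not A)*P(not A) = 0.141 * 0.601 = 0.084741
P(B) = 0.260148 + 0.084741 = 0.344889
P(A|B) = 0.260148 / 0.344889 ≈ 0.75429486

0.754295


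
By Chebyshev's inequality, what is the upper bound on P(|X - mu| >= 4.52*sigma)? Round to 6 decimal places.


P <= 1/k^2
k^2 = 4.52^2 = 20.4304
1/k^2 = 1 / 20.4304 ≈ 0.04894667

0.048947


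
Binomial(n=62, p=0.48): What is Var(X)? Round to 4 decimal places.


Var = n*p*(1-p) = 62 * 0.48 * 0.52 = 15.4752

15.4752


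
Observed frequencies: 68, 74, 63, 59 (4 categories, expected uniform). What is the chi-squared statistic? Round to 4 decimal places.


chi2 = sum((O-E)^2/E), E = total/4
total = 264, E = 264/4 = 66
(68 - 66)^2 / 66 = 4 / 66 = 2/33 ≈ 0.060606
(74 - 66)^2 / 66 = 64 / 66 = 32/33 ≈ 0.969697
(63 - 66)^2 / 66 = 9 / 66 = 3/22 ≈ 0.136364
(59 - 66)^2 / 66 = 49 / 66 = 49/66 ≈ 0.742424
chi2 = 21/11 ≈ 1.909091

1.9091


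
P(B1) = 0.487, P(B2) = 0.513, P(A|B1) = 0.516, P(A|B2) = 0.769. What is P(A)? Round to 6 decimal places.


P(A) = P(A|B1)*P(B1) + P(A|B2)*P(B2)
P(A|B1)*P(B1) = 0.516 * 0.487 = 0.251292
P(A|B2)*P(B2) = 0.769 * 0.513 = 0.394497
P(A) = 0.251292 + 0.394497 = 0.645789

0.645789


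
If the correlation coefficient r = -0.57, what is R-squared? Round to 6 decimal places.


R^2 = r^2 = (-0.57)^2 = 0.3249

0.324900


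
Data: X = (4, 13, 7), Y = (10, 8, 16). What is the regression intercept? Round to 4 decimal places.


a = ybar - b*xbar, where b = sum((xi-xbar)(yi-ybar)) / sum((xi-xbar)^2)
n = 3, xbar = 24/3 = 8, ybar = 34/3 ≈ 11.333333
Sxy = sum((xi-xbar)(yi-ybar)) = -16
Sxx = sum((xi-xbar)^2) = 42
b = Sxy / Sxx = -8/21 ≈ -0.380952
a = 11.333333 - (-0.380952) * 8 = 302/21 ≈ 14.380952

14.3810


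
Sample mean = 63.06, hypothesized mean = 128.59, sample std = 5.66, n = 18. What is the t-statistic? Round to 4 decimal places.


t = (xbar - mu0) / (s/sqrt(n))
xbar - mu0 = 63.06 - 128.59 = -65.53
sqrt(18) ≈ 4.24264069
s/sqrt(n) = 5.66 / 4.24264069 ≈ 1.33407479
t = -65.53 / 1.33407479 ≈ -49.120184

-49.1202


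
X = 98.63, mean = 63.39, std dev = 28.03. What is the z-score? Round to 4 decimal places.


z = (X - mu) / sigma
X - mu = 98.63 - 63.39 = 35.24
z = 35.24 / 28.03 = 3524/2803 ≈ 1.257224

1.2572


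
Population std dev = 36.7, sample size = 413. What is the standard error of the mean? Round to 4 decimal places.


SE = sigma / sqrt(n)
sqrt(413) ≈ 20.322401
SE = 36.7 / 20.322401 ≈ 1.805889

1.8059


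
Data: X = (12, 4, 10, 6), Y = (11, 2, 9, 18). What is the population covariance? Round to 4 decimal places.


Cov = (1/n)*sum((xi-xbar)(yi-ybar))
n = 4, xbar = 32/4 = 8, ybar = 40/4 = 10
sum((xi-xbar)(yi-ybar)) = 18
Cov = 18 / 4 = 4.5

4.5000


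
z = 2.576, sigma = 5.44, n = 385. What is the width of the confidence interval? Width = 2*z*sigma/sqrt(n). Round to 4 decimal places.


width = 2*z*sigma/sqrt(n)
2*z*sigma = 2 * 2.576 * 5.44 = 28.02688
sqrt(385) ≈ 19.621417
width = 28.02688 / 19.621417 ≈ 1.428382

1.4284


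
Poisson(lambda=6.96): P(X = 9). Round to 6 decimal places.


P = e^(-lam) * lam^k / k!
e^(-6.96) ≈ 0.0009490966
lam^k = 6.96^9 ≈ 38325087.626181
k! = 9! = 362880
P = 0.0009490966 * 38325087.626181 / 362880 ≈ 0.100238

0.100238


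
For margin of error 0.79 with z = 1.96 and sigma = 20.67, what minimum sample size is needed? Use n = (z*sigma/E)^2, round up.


z*sigma/E = 1.96 * 20.67 / 0.79 = 101283/1975 ≈ 51.282532
(z*sigma/E)^2 ≈ 2629.898052
round up: n = 2630

2630


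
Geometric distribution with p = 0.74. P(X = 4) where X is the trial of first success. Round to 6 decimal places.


P = (1-p)^(k-1) * p
(1-p)^(k-1) = 0.26^3 = 0.017576
P = 0.017576 * 0.74 = 0.01300624

0.013006


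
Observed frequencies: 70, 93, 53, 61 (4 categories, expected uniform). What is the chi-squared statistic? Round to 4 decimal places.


chi2 = sum((O-E)^2/E), E = total/4
total = 277, E = 277/4 = 69.25
(70 - 69.25)^2 / 69.25 = 0.5625 / 69.25 = 9/1108 ≈ 0.008123
(93 - 69.25)^2 / 69.25 = 564.0625 / 69.25 = 9025/1108 ≈ 8.145307
(53 - 69.25)^2 / 69.25 = 264.0625 / 69.25 = 4225/1108 ≈ 3.813177
(61 - 69.25)^2 / 69.25 = 68.0625 / 69.25 = 1089/1108 ≈ 0.982852
chi2 = 3587/277 ≈ 12.949458

12.9495


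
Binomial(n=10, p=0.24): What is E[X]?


E[X] = n*p = 10 * 0.24 = 2.4

2.4


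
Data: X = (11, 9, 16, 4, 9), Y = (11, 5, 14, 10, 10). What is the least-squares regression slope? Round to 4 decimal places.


b = sum((xi-xbar)(yi-ybar)) / sum((xi-xbar)^2)
n = 5, xbar = 49/5 = 9.8, ybar = 50/5 = 10
Sxy = sum((xi-xbar)(yi-ybar)) = 30
Sxx = sum((xi-xbar)^2) = 74.8
b = Sxy / Sxx = 75/187 ≈ 0.401070

0.4011


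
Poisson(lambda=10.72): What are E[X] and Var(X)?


E[X] = Var(X) = lambda = 10.72

10.72, 10.72


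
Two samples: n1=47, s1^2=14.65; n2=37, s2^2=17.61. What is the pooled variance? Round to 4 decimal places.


sp^2 = ((n1-1)*s1^2 + (n2-1)*s2^2)/(n1+n2-2)
(n1-1)*s1^2 = 46 * 14.65 = 673.9
(n2-1)*s2^2 = 36 * 17.61 = 633.96
numerator = 673.9 + 633.96 = 1307.86
n1+n2-2 = 82
sp^2 = 1307.86 / 82 = 65393/4100 ≈ 15.949512

15.9495


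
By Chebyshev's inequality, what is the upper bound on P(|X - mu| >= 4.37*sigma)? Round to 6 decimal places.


P <= 1/k^2
k^2 = 4.37^2 = 19.0969
1/k^2 = 1 / 19.0969 ≈ 0.05236452

0.052365


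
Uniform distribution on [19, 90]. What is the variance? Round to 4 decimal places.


Var = (b-a)^2 / 12
(b-a)^2 = (90 - 19)^2 = 5041
Var = 5041/12 ≈ 420.083333

420.0833


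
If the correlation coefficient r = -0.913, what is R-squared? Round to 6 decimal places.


R^2 = r^2 = (-0.913)^2 = 0.833569

0.833569


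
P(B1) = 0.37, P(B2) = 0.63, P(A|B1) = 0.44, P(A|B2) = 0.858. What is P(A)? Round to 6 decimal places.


P(A) = P(A|B1)*P(B1) + P(A|B2)*P(B2)
P(A|B1)*P(B1) = 0.44 * 0.37 = 0.1628
P(A|B2)*P(B2) = 0.858 * 0.63 = 0.54054
P(A) = 0.1628 + 0.54054 = 0.70334

0.703340


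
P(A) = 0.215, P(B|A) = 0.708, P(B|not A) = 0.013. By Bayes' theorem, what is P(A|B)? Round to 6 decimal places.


P(A|B) = P(B|A)*P(A) / P(B), P(B) = P(B|A)*P(A) + P(B|not A)*P(not A)
P(B|A)*P(A) = 0.708 * 0.215 = 0.15222
P(B|not A)*P(not A) = 0.013 * 0.785 = 0.010205
P(B) = 0.15222 + 0.010205 = 0.162425
P(A|B) = 0.15222 / 0.162425 ≈ 0.93717100

0.937171


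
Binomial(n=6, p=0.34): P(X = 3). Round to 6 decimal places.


P = C(n,k) * p^k * (1-p)^(n-k)
C(6,3) = 20
p^k = 0.34^3 = 0.039304
(1-p)^(n-k) = 0.66^3 = 0.287496
P = 20 * 0.039304 * 0.287496 ≈ 0.225995

0.225995


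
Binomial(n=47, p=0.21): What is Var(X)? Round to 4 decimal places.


Var = n*p*(1-p) = 47 * 0.21 * 0.79 = 7.7973

7.7973


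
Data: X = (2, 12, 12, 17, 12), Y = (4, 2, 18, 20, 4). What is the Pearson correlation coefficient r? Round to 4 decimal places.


r = sum((xi-xbar)(yi-ybar)) / sqrt(sum((xi-xbar)^2) * sum((yi-ybar)^2))
n = 5, xbar = 55/5 = 11, ybar = 48/5 = 9.6
Sxy = sum((xi-xbar)(yi-ybar)) = 108
Sxx = sum((xi-xbar)^2) = 120
Syy = sum((yi-ybar)^2) = 299.2
sqrt(Sxx*Syy) ≈ 189.483509
r = Sxy / sqrt(Sxx*Syy) = 108 / 189.483509 ≈ 0.569970

0.5700


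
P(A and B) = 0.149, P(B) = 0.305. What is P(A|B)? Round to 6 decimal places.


P(A|B) = P(A and B) / P(B) = 0.149 / 0.305 = 149/305 ≈ 0.48852459

0.488525


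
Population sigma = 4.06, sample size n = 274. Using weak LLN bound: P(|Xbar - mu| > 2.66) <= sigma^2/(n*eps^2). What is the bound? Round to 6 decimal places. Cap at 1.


bound = min(1, sigma^2/(n*eps^2))
sigma^2 = 4.06^2 = 16.4836
n*eps^2 = 274 * 2.66^2 = 274 * 7.0756 = 1938.7144
sigma^2/(n*eps^2) = 16.4836 / 1938.7144 ≈ 0.00850234

0.008502


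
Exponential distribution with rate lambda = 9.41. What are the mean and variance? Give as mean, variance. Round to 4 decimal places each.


mean = 1/lam, var = 1/lam^2
mean = 1 / 9.41 = 100/941 ≈ 0.106270
lam^2 = 9.41^2 = 88.5481
var = 1 / 88.5481 ≈ 0.011293

0.1063, 0.0113


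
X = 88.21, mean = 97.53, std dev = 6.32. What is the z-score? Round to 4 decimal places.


z = (X - mu) / sigma
X - mu = 88.21 - 97.53 = -9.32
z = -9.32 / 6.32 = -233/158 ≈ -1.474684

-1.4747


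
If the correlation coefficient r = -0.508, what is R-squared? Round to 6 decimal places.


R^2 = r^2 = (-0.508)^2 = 0.258064

0.258064


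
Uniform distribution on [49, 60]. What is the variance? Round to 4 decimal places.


Var = (b-a)^2 / 12
(b-a)^2 = (60 - 49)^2 = 121
Var = 121/12 ≈ 10.083333

10.0833


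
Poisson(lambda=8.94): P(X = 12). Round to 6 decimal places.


P = e^(-lam) * lam^k / k!
e^(-8.94) ≈ 0.0001310410
lam^k = 8.94^12 ≈ 260645496545.029542
k! = 12! = 479001600
P = 0.0001310410 * 260645496545.029542 / 479001600 ≈ 0.071305

0.071305


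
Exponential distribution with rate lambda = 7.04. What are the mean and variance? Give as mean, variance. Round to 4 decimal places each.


mean = 1/lam, var = 1/lam^2
mean = 1 / 7.04 = 25/176 ≈ 0.142045
lam^2 = 7.04^2 = 49.5616
var = 1 / 49.5616 ≈ 0.020177

0.1420, 0.0202


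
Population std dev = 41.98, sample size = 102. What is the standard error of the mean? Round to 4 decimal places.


SE = sigma / sqrt(n)
sqrt(102) ≈ 10.099505
SE = 41.98 / 10.099505 ≈ 4.156639

4.1566


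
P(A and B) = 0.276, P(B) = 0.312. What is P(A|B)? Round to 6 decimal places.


P(A|B) = P(A and B) / P(B) = 0.276 / 0.312 = 23/26 ≈ 0.88461538

0.884615


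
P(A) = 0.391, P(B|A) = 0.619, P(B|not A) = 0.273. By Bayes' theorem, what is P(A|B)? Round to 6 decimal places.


P(A|B) = P(B|A)*P(A) / P(B), P(B) = P(B|A)*P(A) + P(B|not A)*P(not A)
P(B|A)*P(A) = 0.619 * 0.391 = 0.242029
P(B|not A)*P(not A) = 0.273 * 0.609 = 0.166257
P(B) = 0.242029 + 0.166257 = 0.408286
P(A|B) = 0.242029 / 0.408286 ≈ 0.59279280

0.592793


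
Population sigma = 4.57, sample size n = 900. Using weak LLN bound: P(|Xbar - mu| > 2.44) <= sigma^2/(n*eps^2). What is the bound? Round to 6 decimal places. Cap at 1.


bound = min(1, sigma^2/(n*eps^2))
sigma^2 = 4.57^2 = 20.8849
n*eps^2 = 900 * 2.44^2 = 900 * 5.9536 = 5358.24
sigma^2/(n*eps^2) = 20.8849 / 5358.24 ≈ 0.00389772

0.003898


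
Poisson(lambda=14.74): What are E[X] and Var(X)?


E[X] = Var(X) = lambda = 14.74

14.74, 14.74


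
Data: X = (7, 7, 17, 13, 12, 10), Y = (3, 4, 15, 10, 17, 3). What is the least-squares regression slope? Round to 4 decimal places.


b = sum((xi-xbar)(yi-ybar)) / sum((xi-xbar)^2)
n = 6, xbar = 66/6 = 11, ybar = 52/6 = 26/3 ≈ 8.666667
Sxy = sum((xi-xbar)(yi-ybar)) = 96
Sxx = sum((xi-xbar)^2) = 74
b = Sxy / Sxx = 48/37 ≈ 1.297297

1.2973


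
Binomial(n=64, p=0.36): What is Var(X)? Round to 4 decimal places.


Var = n*p*(1-p) = 64 * 0.36 * 0.64 = 14.7456

14.7456


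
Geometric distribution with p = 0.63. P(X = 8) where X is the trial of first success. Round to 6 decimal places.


P = (1-p)^(k-1) * p
(1-p)^(k-1) = 0.37^7 ≈ 0.0009493188
P = 0.0009493188 * 0.63 ≈ 0.0005980708

0.000598


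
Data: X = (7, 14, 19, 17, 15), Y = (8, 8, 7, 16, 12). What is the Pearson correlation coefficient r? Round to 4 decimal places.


r = sum((xi-xbar)(yi-ybar)) / sqrt(sum((xi-xbar)^2) * sum((yi-ybar)^2))
n = 5, xbar = 72/5 = 14.4, ybar = 51/5 = 10.2
Sxy = sum((xi-xbar)(yi-ybar)) = 18.6
Sxx = sum((xi-xbar)^2) = 83.2
Syy = sum((yi-ybar)^2) = 56.8
sqrt(Sxx*Syy) ≈ 68.744163
r = Sxy / sqrt(Sxx*Syy) = 18.6 / 68.744163 ≈ 0.270568

0.2706


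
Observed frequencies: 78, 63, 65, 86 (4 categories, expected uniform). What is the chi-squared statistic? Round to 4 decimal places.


chi2 = sum((O-E)^2/E), E = total/4
total = 292, E = 292/4 = 73
(78 - 73)^2 / 73 = 25 / 73 = 25/73 ≈ 0.342466
(63 - 73)^2 / 73 = 100 / 73 = 100/73 ≈ 1.369863
(65 - 73)^2 / 73 = 64 / 73 = 64/73 ≈ 0.876712
(86 - 73)^2 / 73 = 169 / 73 = 169/73 ≈ 2.315068
chi2 = 358/73 ≈ 4.904110

4.9041
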